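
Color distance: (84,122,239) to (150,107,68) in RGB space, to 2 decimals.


d = √[(R₁-R₂)² + (G₁-G₂)² + (B₁-B₂)²]
d = √[(84-150)² + (122-107)² + (239-68)²]
d = √[4356 + 225 + 29241]
d = √33822
d ≈ 183.91


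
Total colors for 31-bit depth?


Colors = 2^bits = 2^31
= 2,147,483,648 colors


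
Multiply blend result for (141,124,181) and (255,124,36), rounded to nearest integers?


Multiply: C = A×B/255, rounded to nearest integer
R: 141×255/255 = 35955/255 ≈ 141.000 → 141
G: 124×124/255 = 15376/255 ≈ 60.298 → 60
B: 181×36/255 = 6516/255 ≈ 25.553 → 26
= RGB(141, 60, 26)


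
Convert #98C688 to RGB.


98 → 152 (R)
C6 → 198 (G)
88 → 136 (B)
= RGB(152, 198, 136)


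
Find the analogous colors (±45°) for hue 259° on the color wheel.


Base hue: 259°
Left analog: (259 - 45) mod 360 = 214°
Right analog: (259 + 45) mod 360 = 304°
Analogous hues = 214° and 304°


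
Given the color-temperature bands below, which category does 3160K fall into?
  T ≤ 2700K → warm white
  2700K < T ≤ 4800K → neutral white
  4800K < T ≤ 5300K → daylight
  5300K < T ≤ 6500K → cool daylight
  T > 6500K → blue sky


Temperature: 3160K
2700K < 3160K ≤ 4800K → neutral white
Classification: neutral white


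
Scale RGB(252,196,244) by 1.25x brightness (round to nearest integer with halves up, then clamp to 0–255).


Multiply each channel by 1.25, round half up, clamp to [0, 255]
R: 252×1.25 = 315 → clamp → 255
G: 196×1.25 = 245
B: 244×1.25 = 305 → clamp → 255
= RGB(255, 245, 255)


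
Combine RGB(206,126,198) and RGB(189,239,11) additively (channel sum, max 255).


Additive: each channel = min(255, C₁+C₂)
R: 206+189 = 395 → 255
G: 126+239 = 365 → 255
B: 198+11 = 209 → 209
= RGB(255, 255, 209)


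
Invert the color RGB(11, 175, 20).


Invert: (255-R, 255-G, 255-B)
R: 255-11 = 244
G: 255-175 = 80
B: 255-20 = 235
= RGB(244, 80, 235)


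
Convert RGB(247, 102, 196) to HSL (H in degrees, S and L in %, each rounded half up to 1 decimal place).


Normalize: R'=247/255≈0.9686, G'=102/255≈0.4000, B'=196/255≈0.7686
Max=247/255, Min=102/255, Δ=Max-Min=145/255
L = (Max+Min)/2 = (247+102)/510 = 349/510 = 0.68431… → L = 68.4%
L > 0.5 → S = Δ/(2-Max-Min) = 145/(510-247-102) = 145/161 = 0.90062… → S = 90.1%
(the 1/255 factors cancel in S and H, so raw channel differences can be used)
Max is R' → H = 60 × (((G-B)/Δ) mod 6) = 60 × (((102-196)/145) mod 6)
  (-94)/145 = -0.6482…; negative, so add 6 → 5.3517…
  H = 60 × 5.3517… = 321.103…° → H = 321.1°
= HSL(321.1°, 90.1%, 68.4%)


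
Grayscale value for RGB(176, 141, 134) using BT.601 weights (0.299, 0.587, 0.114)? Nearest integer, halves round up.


Gray = 0.299×R + 0.587×G + 0.114×B
Gray = 0.299×176 + 0.587×141 + 0.114×134
Gray = 52.624 + 82.767 + 15.276
Gray = 150.667 → round half up → 151
Gray = 151


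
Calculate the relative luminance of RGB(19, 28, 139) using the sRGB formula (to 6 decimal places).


Linearize each channel (sRGB transfer function): c = v/255; c_lin = c/12.92 if c ≤ 0.04045, else ((c+0.055)/1.055)^2.4
  R: 19/255 ≈ 0.074510 > 0.04045 → ((0.074510+0.055)/1.055)^2.4 ≈ 0.006512
  G: 28/255 ≈ 0.109804 > 0.04045 → ((0.109804+0.055)/1.055)^2.4 ≈ 0.011612
  B: 139/255 ≈ 0.545098 > 0.04045 → ((0.545098+0.055)/1.055)^2.4 ≈ 0.258183
R_lin = 0.006512, G_lin = 0.011612, B_lin = 0.258183
L = 0.2126×R + 0.7152×G + 0.0722×B
L = 0.2126×0.006512 + 0.7152×0.011612 + 0.0722×0.258183
L ≈ 0.028330


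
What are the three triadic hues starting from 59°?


Triadic: equally spaced at 120° intervals
H1 = 59°
H2 = (59 + 120) mod 360 = 179°
H3 = (59 + 240) mod 360 = 299°
Triadic = 59°, 179°, 299°


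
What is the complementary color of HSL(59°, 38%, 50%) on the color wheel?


Complement = opposite side of color wheel = hue + 180°
H' = (59 + 180) mod 360 = 239°
S and L unchanged.
= HSL(239°, 38%, 50%)


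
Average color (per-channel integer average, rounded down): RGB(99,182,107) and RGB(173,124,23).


Midpoint: each channel = ⌊(C₁+C₂)/2⌋
R: ⌊(99+173)/2⌋ = 136
G: ⌊(182+124)/2⌋ = 153
B: ⌊(107+23)/2⌋ = 65
= RGB(136, 153, 65)


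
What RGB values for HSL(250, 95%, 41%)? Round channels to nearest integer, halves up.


H=250°, S=0.95, L=0.41
C = (1-|2L-1|)×S = (1-|-0.18|)×0.95 = 0.779
H' = H/60 = 250/60 ≈ 4.1667; X = C×(1-|H' mod 2 - 1|) ≈ 0.1298
m = L - C/2 = 0.41 - 0.3895 = 0.0205
Sector ⌊H'⌋ = 4 → (R',G',B') = (≈0.1298, 0.0, 0.779)
RGB = ((R'+m)×255, (G'+m)×255, (B'+m)×255) = (38.335, 5.2275, 203.8725)
Round half up → RGB(38, 5, 204)


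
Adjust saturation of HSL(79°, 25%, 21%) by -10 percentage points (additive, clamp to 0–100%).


Original S = 25%
Adjustment = -10 percentage points
New S = 25 + (-10) = 15
Clamp to [0, 100] → 15
= HSL(79°, 15%, 21%)


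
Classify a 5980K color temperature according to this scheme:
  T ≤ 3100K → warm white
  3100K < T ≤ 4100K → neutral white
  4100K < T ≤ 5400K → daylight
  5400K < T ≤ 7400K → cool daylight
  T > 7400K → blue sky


Temperature: 5980K
5400K < 5980K ≤ 7400K → cool daylight
Classification: cool daylight


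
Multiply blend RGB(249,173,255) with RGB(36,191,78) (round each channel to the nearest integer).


Multiply: C = A×B/255, rounded to nearest integer
R: 249×36/255 = 8964/255 ≈ 35.153 → 35
G: 173×191/255 = 33043/255 ≈ 129.580 → 130
B: 255×78/255 = 19890/255 ≈ 78.000 → 78
= RGB(35, 130, 78)


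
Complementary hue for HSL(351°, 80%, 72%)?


Complement = opposite side of color wheel = hue + 180°
H' = (351 + 180) mod 360 = 171°
S and L unchanged.
= HSL(171°, 80%, 72%)


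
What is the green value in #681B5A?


Color: #681B5A
R = 68 = 104
G = 1B = 27
B = 5A = 90
Green = 27


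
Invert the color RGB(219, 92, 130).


Invert: (255-R, 255-G, 255-B)
R: 255-219 = 36
G: 255-92 = 163
B: 255-130 = 125
= RGB(36, 163, 125)


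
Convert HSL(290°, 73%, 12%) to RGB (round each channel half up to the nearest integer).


H=290°, S=0.73, L=0.12
C = (1-|2L-1|)×S = (1-|-0.76|)×0.73 = 0.1752
H' = H/60 = 290/60 ≈ 4.8333; X = C×(1-|H' mod 2 - 1|) = 0.146
m = L - C/2 = 0.12 - 0.0876 = 0.0324
Sector ⌊H'⌋ = 4 → (R',G',B') = (0.146, 0.0, 0.1752)
RGB = ((R'+m)×255, (G'+m)×255, (B'+m)×255) = (45.492, 8.262, 52.938)
Round half up → RGB(45, 8, 53)


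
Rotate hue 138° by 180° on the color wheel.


New hue = (H + rotation) mod 360
New hue = (138 + 180) mod 360
= 318 mod 360
= 318°


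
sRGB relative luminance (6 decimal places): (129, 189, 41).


Linearize each channel (sRGB transfer function): c = v/255; c_lin = c/12.92 if c ≤ 0.04045, else ((c+0.055)/1.055)^2.4
  R: 129/255 ≈ 0.505882 > 0.04045 → ((0.505882+0.055)/1.055)^2.4 ≈ 0.219526
  G: 189/255 ≈ 0.741176 > 0.04045 → ((0.741176+0.055)/1.055)^2.4 ≈ 0.508881
  B: 41/255 ≈ 0.160784 > 0.04045 → ((0.160784+0.055)/1.055)^2.4 ≈ 0.022174
R_lin = 0.219526, G_lin = 0.508881, B_lin = 0.022174
L = 0.2126×R + 0.7152×G + 0.0722×B
L = 0.2126×0.219526 + 0.7152×0.508881 + 0.0722×0.022174
L ≈ 0.412224


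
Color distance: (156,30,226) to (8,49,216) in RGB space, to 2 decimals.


d = √[(R₁-R₂)² + (G₁-G₂)² + (B₁-B₂)²]
d = √[(156-8)² + (30-49)² + (226-216)²]
d = √[21904 + 361 + 100]
d = √22365
d ≈ 149.55


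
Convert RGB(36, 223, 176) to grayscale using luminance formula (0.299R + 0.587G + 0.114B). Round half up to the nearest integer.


Gray = 0.299×R + 0.587×G + 0.114×B
Gray = 0.299×36 + 0.587×223 + 0.114×176
Gray = 10.764 + 130.901 + 20.064
Gray = 161.729 → round half up → 162
Gray = 162


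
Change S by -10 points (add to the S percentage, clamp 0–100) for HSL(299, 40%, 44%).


Original S = 40%
Adjustment = -10 percentage points
New S = 40 + (-10) = 30
Clamp to [0, 100] → 30
= HSL(299°, 30%, 44%)


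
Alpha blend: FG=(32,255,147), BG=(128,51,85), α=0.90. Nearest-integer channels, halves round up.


C = α×F + (1-α)×B, with 1-α = 0.10
R: 0.90×32 + 0.10×128 = 28.80 + 12.80 = 41.60 → 42
G: 0.90×255 + 0.10×51 = 229.50 + 5.10 = 234.60 → 235
B: 0.90×147 + 0.10×85 = 132.30 + 8.50 = 140.80 → 141
= RGB(42, 235, 141)


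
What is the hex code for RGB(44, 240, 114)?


R = 44 → 2C (hex)
G = 240 → F0 (hex)
B = 114 → 72 (hex)
Hex = #2CF072


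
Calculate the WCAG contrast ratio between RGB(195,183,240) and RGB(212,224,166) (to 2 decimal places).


Linearize each sRGB channel c=v/255: c/12.92 if c ≤ 0.04045 else ((c+0.055)/1.055)^2.4
L = 0.2126×R_lin + 0.7152×G_lin + 0.0722×B_lin
Color 1 (195,183,240):
  R=195: 195/255≈0.7647 > 0.04045 → ((0.7647+0.055)/1.055)^2.4 ≈ 0.54572
  G=183: 183/255≈0.7176 > 0.04045 → ((0.7176+0.055)/1.055)^2.4 ≈ 0.47353
  B=240: 240/255≈0.9412 > 0.04045 → ((0.9412+0.055)/1.055)^2.4 ≈ 0.87137
  L1 = 0.2126×0.54572 + 0.7152×0.47353 + 0.0722×0.87137 ≈ 0.51760
Color 2 (212,224,166):
  R=212: 212/255≈0.8314 > 0.04045 → ((0.8314+0.055)/1.055)^2.4 ≈ 0.65837
  G=224: 224/255≈0.8784 > 0.04045 → ((0.8784+0.055)/1.055)^2.4 ≈ 0.74540
  B=166: 166/255≈0.6510 > 0.04045 → ((0.6510+0.055)/1.055)^2.4 ≈ 0.38133
  L2 = 0.2126×0.65837 + 0.7152×0.74540 + 0.0722×0.38133 ≈ 0.70062
Lighter = 0.70062, Darker = 0.51760
Ratio = (L_lighter + 0.05) / (L_darker + 0.05)
Ratio = (0.70062 + 0.05) / (0.51760 + 0.05) = 0.75062 / 0.56760 ≈ 1.3224
Ratio ≈ 1.32:1


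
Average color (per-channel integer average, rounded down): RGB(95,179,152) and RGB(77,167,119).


Midpoint: each channel = ⌊(C₁+C₂)/2⌋
R: ⌊(95+77)/2⌋ = 86
G: ⌊(179+167)/2⌋ = 173
B: ⌊(152+119)/2⌋ = 135
= RGB(86, 173, 135)


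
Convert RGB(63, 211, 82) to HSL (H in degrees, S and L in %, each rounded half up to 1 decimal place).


Normalize: R'=63/255≈0.2471, G'=211/255≈0.8275, B'=82/255≈0.3216
Max=211/255, Min=63/255, Δ=Max-Min=148/255
L = (Max+Min)/2 = (211+63)/510 = 274/510 = 0.53725… → L = 53.7%
L > 0.5 → S = Δ/(2-Max-Min) = 148/(510-211-63) = 148/236 = 0.62711… → S = 62.7%
(the 1/255 factors cancel in S and H, so raw channel differences can be used)
Max is G' → H = 60 × ((B-R)/Δ + 2) = 60 × ((82-63)/148 + 2)
  19/148 + 2 = 0.1283… + 2 = 2.1283…
  H = 60 × 2.1283… = 127.702…° → H = 127.7°
= HSL(127.7°, 62.7%, 53.7%)


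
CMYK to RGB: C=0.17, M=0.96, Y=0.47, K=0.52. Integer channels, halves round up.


R = 255 × (1-C) × (1-K) = 255 × 0.83 × 0.48 = 101.592 → 102
G = 255 × (1-M) × (1-K) = 255 × 0.04 × 0.48 = 4.896 → 5
B = 255 × (1-Y) × (1-K) = 255 × 0.53 × 0.48 = 64.872 → 65
= RGB(102, 5, 65)


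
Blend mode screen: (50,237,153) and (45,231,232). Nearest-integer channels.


Screen: C = 255 - (255-A)×(255-B)/255, rounded to nearest integer
R: 255 - (255-50)×(255-45)/255 = 255 - 43050/255 ≈ 255 - 168.824 = 86.176 → 86
G: 255 - (255-237)×(255-231)/255 = 255 - 432/255 ≈ 255 - 1.694 = 253.306 → 253
B: 255 - (255-153)×(255-232)/255 = 255 - 2346/255 ≈ 255 - 9.200 = 245.800 → 246
= RGB(86, 253, 246)


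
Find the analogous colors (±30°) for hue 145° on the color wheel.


Base hue: 145°
Left analog: (145 - 30) mod 360 = 115°
Right analog: (145 + 30) mod 360 = 175°
Analogous hues = 115° and 175°


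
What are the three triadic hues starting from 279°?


Triadic: equally spaced at 120° intervals
H1 = 279°
H2 = (279 + 120) mod 360 = 39°
H3 = (279 + 240) mod 360 = 159°
Triadic = 279°, 39°, 159°


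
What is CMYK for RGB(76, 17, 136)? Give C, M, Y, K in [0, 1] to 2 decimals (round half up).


R'=76/255≈0.2980, G'=17/255≈0.0667, B'=136/255≈0.5333
K = 1 - max(R',G',B') = 1 - 136/255 = 119/255 = 0.46666… → 0.47
(1-R'-K)/(1-K) simplifies to (max-R)/max with max = 136:
C = (136-76)/136 = 60/136 = 0.44117… → 0.44
M = (136-17)/136 = 119/136 = 0.875 → 0.88
Y = (136-136)/136 = 0/136 = 0 → 0.00
= CMYK(0.44, 0.88, 0.00, 0.47)


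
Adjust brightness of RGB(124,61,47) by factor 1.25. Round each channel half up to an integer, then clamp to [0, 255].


Multiply each channel by 1.25, round half up, clamp to [0, 255]
R: 124×1.25 = 155
G: 61×1.25 = 76.25 → round → 76
B: 47×1.25 = 58.75 → round → 59
= RGB(155, 76, 59)


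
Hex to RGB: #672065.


67 → 103 (R)
20 → 32 (G)
65 → 101 (B)
= RGB(103, 32, 101)


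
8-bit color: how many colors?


Colors = 2^bits = 2^8
= 256 colors


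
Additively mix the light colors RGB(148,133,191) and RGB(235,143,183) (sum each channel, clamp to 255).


Additive: each channel = min(255, C₁+C₂)
R: 148+235 = 383 → 255
G: 133+143 = 276 → 255
B: 191+183 = 374 → 255
= RGB(255, 255, 255)


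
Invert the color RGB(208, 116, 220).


Invert: (255-R, 255-G, 255-B)
R: 255-208 = 47
G: 255-116 = 139
B: 255-220 = 35
= RGB(47, 139, 35)


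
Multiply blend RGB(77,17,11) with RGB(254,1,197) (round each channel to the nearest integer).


Multiply: C = A×B/255, rounded to nearest integer
R: 77×254/255 = 19558/255 ≈ 76.698 → 77
G: 17×1/255 = 17/255 ≈ 0.067 → 0
B: 11×197/255 = 2167/255 ≈ 8.498 → 8
= RGB(77, 0, 8)


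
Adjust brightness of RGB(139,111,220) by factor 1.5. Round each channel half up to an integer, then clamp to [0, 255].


Multiply each channel by 1.5, round half up, clamp to [0, 255]
R: 139×1.5 = 208.5 → round → 209
G: 111×1.5 = 166.5 → round → 167
B: 220×1.5 = 330 → clamp → 255
= RGB(209, 167, 255)


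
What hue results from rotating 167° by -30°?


New hue = (H + rotation) mod 360
New hue = (167 -30) mod 360
= 137 mod 360
= 137°


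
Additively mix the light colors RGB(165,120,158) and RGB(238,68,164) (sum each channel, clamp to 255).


Additive: each channel = min(255, C₁+C₂)
R: 165+238 = 403 → 255
G: 120+68 = 188 → 188
B: 158+164 = 322 → 255
= RGB(255, 188, 255)


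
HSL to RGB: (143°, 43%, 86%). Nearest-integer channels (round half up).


H=143°, S=0.43, L=0.86
C = (1-|2L-1|)×S = (1-|0.72|)×0.43 = 0.1204
H' = H/60 = 143/60 ≈ 2.3833; X = C×(1-|H' mod 2 - 1|) ≈ 0.0462
m = L - C/2 = 0.86 - 0.0602 = 0.7998
Sector ⌊H'⌋ = 2 → (R',G',B') = (0.0, 0.1204, ≈0.0462)
RGB = ((R'+m)×255, (G'+m)×255, (B'+m)×255) = (203.949, 234.651, 215.7181)
Round half up → RGB(204, 235, 216)


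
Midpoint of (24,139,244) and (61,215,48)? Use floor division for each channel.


Midpoint: each channel = ⌊(C₁+C₂)/2⌋
R: ⌊(24+61)/2⌋ = 42
G: ⌊(139+215)/2⌋ = 177
B: ⌊(244+48)/2⌋ = 146
= RGB(42, 177, 146)


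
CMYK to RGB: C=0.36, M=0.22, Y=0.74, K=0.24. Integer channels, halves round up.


R = 255 × (1-C) × (1-K) = 255 × 0.64 × 0.76 = 124.032 → 124
G = 255 × (1-M) × (1-K) = 255 × 0.78 × 0.76 = 151.164 → 151
B = 255 × (1-Y) × (1-K) = 255 × 0.26 × 0.76 = 50.388 → 50
= RGB(124, 151, 50)


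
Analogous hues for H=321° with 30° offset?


Base hue: 321°
Left analog: (321 - 30) mod 360 = 291°
Right analog: (321 + 30) mod 360 = 351°
Analogous hues = 291° and 351°


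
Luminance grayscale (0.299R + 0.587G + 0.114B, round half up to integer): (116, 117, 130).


Gray = 0.299×R + 0.587×G + 0.114×B
Gray = 0.299×116 + 0.587×117 + 0.114×130
Gray = 34.684 + 68.679 + 14.820
Gray = 118.183 → round half up → 118
Gray = 118


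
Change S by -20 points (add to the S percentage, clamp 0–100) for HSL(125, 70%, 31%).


Original S = 70%
Adjustment = -20 percentage points
New S = 70 + (-20) = 50
Clamp to [0, 100] → 50
= HSL(125°, 50%, 31%)


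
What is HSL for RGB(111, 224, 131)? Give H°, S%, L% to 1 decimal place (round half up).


Normalize: R'=111/255≈0.4353, G'=224/255≈0.8784, B'=131/255≈0.5137
Max=224/255, Min=111/255, Δ=Max-Min=113/255
L = (Max+Min)/2 = (224+111)/510 = 335/510 = 0.65686… → L = 65.7%
L > 0.5 → S = Δ/(2-Max-Min) = 113/(510-224-111) = 113/175 = 0.64571… → S = 64.6%
(the 1/255 factors cancel in S and H, so raw channel differences can be used)
Max is G' → H = 60 × ((B-R)/Δ + 2) = 60 × ((131-111)/113 + 2)
  20/113 + 2 = 0.1769… + 2 = 2.1769…
  H = 60 × 2.1769… = 130.619…° → H = 130.6°
= HSL(130.6°, 64.6%, 65.7%)


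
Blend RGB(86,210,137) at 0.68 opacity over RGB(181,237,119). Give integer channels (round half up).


C = α×F + (1-α)×B, with 1-α = 0.32
R: 0.68×86 + 0.32×181 = 58.48 + 57.92 = 116.40 → 116
G: 0.68×210 + 0.32×237 = 142.80 + 75.84 = 218.64 → 219
B: 0.68×137 + 0.32×119 = 93.16 + 38.08 = 131.24 → 131
= RGB(116, 219, 131)


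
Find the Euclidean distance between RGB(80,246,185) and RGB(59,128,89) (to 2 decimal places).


d = √[(R₁-R₂)² + (G₁-G₂)² + (B₁-B₂)²]
d = √[(80-59)² + (246-128)² + (185-89)²]
d = √[441 + 13924 + 9216]
d = √23581
d ≈ 153.56


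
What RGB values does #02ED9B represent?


02 → 2 (R)
ED → 237 (G)
9B → 155 (B)
= RGB(2, 237, 155)


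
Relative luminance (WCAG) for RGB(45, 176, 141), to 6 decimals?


Linearize each channel (sRGB transfer function): c = v/255; c_lin = c/12.92 if c ≤ 0.04045, else ((c+0.055)/1.055)^2.4
  R: 45/255 ≈ 0.176471 > 0.04045 → ((0.176471+0.055)/1.055)^2.4 ≈ 0.026241
  G: 176/255 ≈ 0.690196 > 0.04045 → ((0.690196+0.055)/1.055)^2.4 ≈ 0.434154
  B: 141/255 ≈ 0.552941 > 0.04045 → ((0.552941+0.055)/1.055)^2.4 ≈ 0.266356
R_lin = 0.026241, G_lin = 0.434154, B_lin = 0.266356
L = 0.2126×R + 0.7152×G + 0.0722×B
L = 0.2126×0.026241 + 0.7152×0.434154 + 0.0722×0.266356
L ≈ 0.335316


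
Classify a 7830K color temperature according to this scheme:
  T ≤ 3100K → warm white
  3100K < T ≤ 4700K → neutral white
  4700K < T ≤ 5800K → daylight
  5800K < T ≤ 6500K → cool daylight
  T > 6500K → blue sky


Temperature: 7830K
7830K > 6500K → blue sky
Classification: blue sky


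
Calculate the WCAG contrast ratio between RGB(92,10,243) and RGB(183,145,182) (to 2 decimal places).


Linearize each sRGB channel c=v/255: c/12.92 if c ≤ 0.04045 else ((c+0.055)/1.055)^2.4
L = 0.2126×R_lin + 0.7152×G_lin + 0.0722×B_lin
Color 1 (92,10,243):
  R=92: 92/255≈0.3608 > 0.04045 → ((0.3608+0.055)/1.055)^2.4 ≈ 0.10702
  G=10: 10/255≈0.0392 ≤ 0.04045 → 0.0392/12.92 ≈ 0.00304
  B=243: 243/255≈0.9529 > 0.04045 → ((0.9529+0.055)/1.055)^2.4 ≈ 0.89627
  L1 = 0.2126×0.10702 + 0.7152×0.00304 + 0.0722×0.89627 ≈ 0.08963
Color 2 (183,145,182):
  R=183: 183/255≈0.7176 > 0.04045 → ((0.7176+0.055)/1.055)^2.4 ≈ 0.47353
  G=145: 145/255≈0.5686 > 0.04045 → ((0.5686+0.055)/1.055)^2.4 ≈ 0.28315
  B=182: 182/255≈0.7137 > 0.04045 → ((0.7137+0.055)/1.055)^2.4 ≈ 0.46778
  L2 = 0.2126×0.47353 + 0.7152×0.28315 + 0.0722×0.46778 ≈ 0.33695
Lighter = 0.33695, Darker = 0.08963
Ratio = (L_lighter + 0.05) / (L_darker + 0.05)
Ratio = (0.33695 + 0.05) / (0.08963 + 0.05) = 0.38695 / 0.13963 ≈ 2.7712
Ratio ≈ 2.77:1


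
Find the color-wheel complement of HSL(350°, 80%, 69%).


Complement = opposite side of color wheel = hue + 180°
H' = (350 + 180) mod 360 = 170°
S and L unchanged.
= HSL(170°, 80%, 69%)


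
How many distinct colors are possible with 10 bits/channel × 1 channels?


Total bits = 10 bits/channel × 1 channels = 10 bits
Distinct colors = 2^10
= 1,024 colors


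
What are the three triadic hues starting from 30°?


Triadic: equally spaced at 120° intervals
H1 = 30°
H2 = (30 + 120) mod 360 = 150°
H3 = (30 + 240) mod 360 = 270°
Triadic = 30°, 150°, 270°


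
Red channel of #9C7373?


Color: #9C7373
R = 9C = 156
G = 73 = 115
B = 73 = 115
Red = 156


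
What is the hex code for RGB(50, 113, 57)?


R = 50 → 32 (hex)
G = 113 → 71 (hex)
B = 57 → 39 (hex)
Hex = #327139


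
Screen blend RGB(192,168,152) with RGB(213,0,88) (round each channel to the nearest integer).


Screen: C = 255 - (255-A)×(255-B)/255, rounded to nearest integer
R: 255 - (255-192)×(255-213)/255 = 255 - 2646/255 ≈ 255 - 10.376 = 244.624 → 245
G: 255 - (255-168)×(255-0)/255 = 255 - 22185/255 ≈ 255 - 87.000 = 168.000 → 168
B: 255 - (255-152)×(255-88)/255 = 255 - 17201/255 ≈ 255 - 67.455 = 187.545 → 188
= RGB(245, 168, 188)


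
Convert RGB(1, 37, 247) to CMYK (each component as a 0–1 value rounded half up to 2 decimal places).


R'=1/255≈0.0039, G'=37/255≈0.1451, B'=247/255≈0.9686
K = 1 - max(R',G',B') = 1 - 247/255 = 8/255 = 0.03137… → 0.03
(1-R'-K)/(1-K) simplifies to (max-R)/max with max = 247:
C = (247-1)/247 = 246/247 = 0.99595… → 1.00
M = (247-37)/247 = 210/247 = 0.85020… → 0.85
Y = (247-247)/247 = 0/247 = 0 → 0.00
= CMYK(1.00, 0.85, 0.00, 0.03)


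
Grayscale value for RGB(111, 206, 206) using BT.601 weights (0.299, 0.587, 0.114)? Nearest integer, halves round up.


Gray = 0.299×R + 0.587×G + 0.114×B
Gray = 0.299×111 + 0.587×206 + 0.114×206
Gray = 33.189 + 120.922 + 23.484
Gray = 177.595 → round half up → 178
Gray = 178


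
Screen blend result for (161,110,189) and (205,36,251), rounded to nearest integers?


Screen: C = 255 - (255-A)×(255-B)/255, rounded to nearest integer
R: 255 - (255-161)×(255-205)/255 = 255 - 4700/255 ≈ 255 - 18.431 = 236.569 → 237
G: 255 - (255-110)×(255-36)/255 = 255 - 31755/255 ≈ 255 - 124.529 = 130.471 → 130
B: 255 - (255-189)×(255-251)/255 = 255 - 264/255 ≈ 255 - 1.035 = 253.965 → 254
= RGB(237, 130, 254)


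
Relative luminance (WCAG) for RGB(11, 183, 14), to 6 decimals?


Linearize each channel (sRGB transfer function): c = v/255; c_lin = c/12.92 if c ≤ 0.04045, else ((c+0.055)/1.055)^2.4
  R: 11/255 ≈ 0.043137 > 0.04045 → ((0.043137+0.055)/1.055)^2.4 ≈ 0.003347
  G: 183/255 ≈ 0.717647 > 0.04045 → ((0.717647+0.055)/1.055)^2.4 ≈ 0.473531
  B: 14/255 ≈ 0.054902 > 0.04045 → ((0.054902+0.055)/1.055)^2.4 ≈ 0.004391
R_lin = 0.003347, G_lin = 0.473531, B_lin = 0.004391
L = 0.2126×R + 0.7152×G + 0.0722×B
L = 0.2126×0.003347 + 0.7152×0.473531 + 0.0722×0.004391
L ≈ 0.339698


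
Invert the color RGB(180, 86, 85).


Invert: (255-R, 255-G, 255-B)
R: 255-180 = 75
G: 255-86 = 169
B: 255-85 = 170
= RGB(75, 169, 170)


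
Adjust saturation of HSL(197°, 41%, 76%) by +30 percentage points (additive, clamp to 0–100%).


Original S = 41%
Adjustment = +30 percentage points
New S = 41 + (30) = 71
Clamp to [0, 100] → 71
= HSL(197°, 71%, 76%)


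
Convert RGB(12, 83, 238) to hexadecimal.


R = 12 → 0C (hex)
G = 83 → 53 (hex)
B = 238 → EE (hex)
Hex = #0C53EE


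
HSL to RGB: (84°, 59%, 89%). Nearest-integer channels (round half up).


H=84°, S=0.59, L=0.89
C = (1-|2L-1|)×S = (1-|0.78|)×0.59 = 0.1298
H' = H/60 = 84/60 ≈ 1.4000; X = C×(1-|H' mod 2 - 1|) = 0.07788
m = L - C/2 = 0.89 - 0.0649 = 0.8251
Sector ⌊H'⌋ = 1 → (R',G',B') = (0.07788, 0.1298, 0.0)
RGB = ((R'+m)×255, (G'+m)×255, (B'+m)×255) = (230.2599, 243.4995, 210.4005)
Round half up → RGB(230, 243, 210)


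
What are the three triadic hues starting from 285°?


Triadic: equally spaced at 120° intervals
H1 = 285°
H2 = (285 + 120) mod 360 = 45°
H3 = (285 + 240) mod 360 = 165°
Triadic = 285°, 45°, 165°


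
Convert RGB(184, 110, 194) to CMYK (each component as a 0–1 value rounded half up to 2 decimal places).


R'=184/255≈0.7216, G'=110/255≈0.4314, B'=194/255≈0.7608
K = 1 - max(R',G',B') = 1 - 194/255 = 61/255 = 0.23921… → 0.24
(1-R'-K)/(1-K) simplifies to (max-R)/max with max = 194:
C = (194-184)/194 = 10/194 = 0.05154… → 0.05
M = (194-110)/194 = 84/194 = 0.43298… → 0.43
Y = (194-194)/194 = 0/194 = 0 → 0.00
= CMYK(0.05, 0.43, 0.00, 0.24)


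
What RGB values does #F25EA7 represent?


F2 → 242 (R)
5E → 94 (G)
A7 → 167 (B)
= RGB(242, 94, 167)


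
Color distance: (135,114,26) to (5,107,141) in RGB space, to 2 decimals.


d = √[(R₁-R₂)² + (G₁-G₂)² + (B₁-B₂)²]
d = √[(135-5)² + (114-107)² + (26-141)²]
d = √[16900 + 49 + 13225]
d = √30174
d ≈ 173.71


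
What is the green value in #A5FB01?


Color: #A5FB01
R = A5 = 165
G = FB = 251
B = 01 = 1
Green = 251


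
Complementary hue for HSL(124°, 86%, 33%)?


Complement = opposite side of color wheel = hue + 180°
H' = (124 + 180) mod 360 = 304°
S and L unchanged.
= HSL(304°, 86%, 33%)


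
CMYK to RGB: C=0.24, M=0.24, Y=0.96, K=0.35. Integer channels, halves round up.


R = 255 × (1-C) × (1-K) = 255 × 0.76 × 0.65 = 125.97 → 126
G = 255 × (1-M) × (1-K) = 255 × 0.76 × 0.65 = 125.97 → 126
B = 255 × (1-Y) × (1-K) = 255 × 0.04 × 0.65 = 6.63 → 7
= RGB(126, 126, 7)


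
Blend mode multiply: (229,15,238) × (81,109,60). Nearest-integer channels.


Multiply: C = A×B/255, rounded to nearest integer
R: 229×81/255 = 18549/255 ≈ 72.741 → 73
G: 15×109/255 = 1635/255 ≈ 6.412 → 6
B: 238×60/255 = 14280/255 ≈ 56.000 → 56
= RGB(73, 6, 56)


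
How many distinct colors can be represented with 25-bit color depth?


Colors = 2^bits = 2^25
= 33,554,432 colors


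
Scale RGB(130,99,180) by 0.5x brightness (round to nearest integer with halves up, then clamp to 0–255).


Multiply each channel by 0.5, round half up, clamp to [0, 255]
R: 130×0.5 = 65
G: 99×0.5 = 49.5 → round → 50
B: 180×0.5 = 90
= RGB(65, 50, 90)


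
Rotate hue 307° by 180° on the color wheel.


New hue = (H + rotation) mod 360
New hue = (307 + 180) mod 360
= 487 mod 360
= 127°


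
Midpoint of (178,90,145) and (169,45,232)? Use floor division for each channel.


Midpoint: each channel = ⌊(C₁+C₂)/2⌋
R: ⌊(178+169)/2⌋ = 173
G: ⌊(90+45)/2⌋ = 67
B: ⌊(145+232)/2⌋ = 188
= RGB(173, 67, 188)


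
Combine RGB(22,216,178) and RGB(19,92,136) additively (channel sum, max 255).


Additive: each channel = min(255, C₁+C₂)
R: 22+19 = 41 → 41
G: 216+92 = 308 → 255
B: 178+136 = 314 → 255
= RGB(41, 255, 255)


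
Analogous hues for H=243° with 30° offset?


Base hue: 243°
Left analog: (243 - 30) mod 360 = 213°
Right analog: (243 + 30) mod 360 = 273°
Analogous hues = 213° and 273°


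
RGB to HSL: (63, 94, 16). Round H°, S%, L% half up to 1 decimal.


Normalize: R'=63/255≈0.2471, G'=94/255≈0.3686, B'=16/255≈0.0627
Max=94/255, Min=16/255, Δ=Max-Min=78/255
L = (Max+Min)/2 = (94+16)/510 = 110/510 = 0.21568… → L = 21.6%
L ≤ 0.5 → S = Δ/(Max+Min) = 78/(94+16) = 78/110 = 0.70909… → S = 70.9%
(the 1/255 factors cancel in S and H, so raw channel differences can be used)
Max is G' → H = 60 × ((B-R)/Δ + 2) = 60 × ((16-63)/78 + 2)
  -47/78 + 2 = -0.6025… + 2 = 1.3974…
  H = 60 × 1.3974… = 83.846…° → H = 83.8°
= HSL(83.8°, 70.9%, 21.6%)


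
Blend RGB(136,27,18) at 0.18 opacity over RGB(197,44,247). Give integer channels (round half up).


C = α×F + (1-α)×B, with 1-α = 0.82
R: 0.18×136 + 0.82×197 = 24.48 + 161.54 = 186.02 → 186
G: 0.18×27 + 0.82×44 = 4.86 + 36.08 = 40.94 → 41
B: 0.18×18 + 0.82×247 = 3.24 + 202.54 = 205.78 → 206
= RGB(186, 41, 206)


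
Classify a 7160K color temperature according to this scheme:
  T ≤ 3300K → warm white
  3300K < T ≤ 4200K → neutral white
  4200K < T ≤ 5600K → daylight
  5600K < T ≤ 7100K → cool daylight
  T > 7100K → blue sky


Temperature: 7160K
7160K > 7100K → blue sky
Classification: blue sky


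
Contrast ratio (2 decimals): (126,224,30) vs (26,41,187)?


Linearize each sRGB channel c=v/255: c/12.92 if c ≤ 0.04045 else ((c+0.055)/1.055)^2.4
L = 0.2126×R_lin + 0.7152×G_lin + 0.0722×B_lin
Color 1 (126,224,30):
  R=126: 126/255≈0.4941 > 0.04045 → ((0.4941+0.055)/1.055)^2.4 ≈ 0.20864
  G=224: 224/255≈0.8784 > 0.04045 → ((0.8784+0.055)/1.055)^2.4 ≈ 0.74540
  B=30: 30/255≈0.1176 > 0.04045 → ((0.1176+0.055)/1.055)^2.4 ≈ 0.01298
  L1 = 0.2126×0.20864 + 0.7152×0.74540 + 0.0722×0.01298 ≈ 0.57841
Color 2 (26,41,187):
  R=26: 26/255≈0.1020 > 0.04045 → ((0.1020+0.055)/1.055)^2.4 ≈ 0.01033
  G=41: 41/255≈0.1608 > 0.04045 → ((0.1608+0.055)/1.055)^2.4 ≈ 0.02217
  B=187: 187/255≈0.7333 > 0.04045 → ((0.7333+0.055)/1.055)^2.4 ≈ 0.49693
  L2 = 0.2126×0.01033 + 0.7152×0.02217 + 0.0722×0.49693 ≈ 0.05393
Lighter = 0.57841, Darker = 0.05393
Ratio = (L_lighter + 0.05) / (L_darker + 0.05)
Ratio = (0.57841 + 0.05) / (0.05393 + 0.05) = 0.62841 / 0.10393 ≈ 6.0462
Ratio ≈ 6.05:1


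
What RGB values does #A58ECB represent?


A5 → 165 (R)
8E → 142 (G)
CB → 203 (B)
= RGB(165, 142, 203)


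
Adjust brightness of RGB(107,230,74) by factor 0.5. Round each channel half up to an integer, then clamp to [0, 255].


Multiply each channel by 0.5, round half up, clamp to [0, 255]
R: 107×0.5 = 53.5 → round → 54
G: 230×0.5 = 115
B: 74×0.5 = 37
= RGB(54, 115, 37)


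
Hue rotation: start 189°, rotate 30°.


New hue = (H + rotation) mod 360
New hue = (189 + 30) mod 360
= 219 mod 360
= 219°


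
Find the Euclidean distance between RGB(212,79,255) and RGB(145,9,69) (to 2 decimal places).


d = √[(R₁-R₂)² + (G₁-G₂)² + (B₁-B₂)²]
d = √[(212-145)² + (79-9)² + (255-69)²]
d = √[4489 + 4900 + 34596]
d = √43985
d ≈ 209.73


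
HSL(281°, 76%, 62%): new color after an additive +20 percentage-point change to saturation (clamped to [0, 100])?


Original S = 76%
Adjustment = +20 percentage points
New S = 76 + (20) = 96
Clamp to [0, 100] → 96
= HSL(281°, 96%, 62%)


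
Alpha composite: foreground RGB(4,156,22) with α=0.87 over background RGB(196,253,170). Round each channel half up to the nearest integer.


C = α×F + (1-α)×B, with 1-α = 0.13
R: 0.87×4 + 0.13×196 = 3.48 + 25.48 = 28.96 → 29
G: 0.87×156 + 0.13×253 = 135.72 + 32.89 = 168.61 → 169
B: 0.87×22 + 0.13×170 = 19.14 + 22.10 = 41.24 → 41
= RGB(29, 169, 41)


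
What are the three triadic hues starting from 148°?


Triadic: equally spaced at 120° intervals
H1 = 148°
H2 = (148 + 120) mod 360 = 268°
H3 = (148 + 240) mod 360 = 28°
Triadic = 148°, 268°, 28°


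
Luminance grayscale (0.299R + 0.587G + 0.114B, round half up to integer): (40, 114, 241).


Gray = 0.299×R + 0.587×G + 0.114×B
Gray = 0.299×40 + 0.587×114 + 0.114×241
Gray = 11.960 + 66.918 + 27.474
Gray = 106.352 → round half up → 106
Gray = 106


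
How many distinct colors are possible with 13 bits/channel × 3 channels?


Total bits = 13 bits/channel × 3 channels = 39 bits
Distinct colors = 2^39
= 549,755,813,888 colors


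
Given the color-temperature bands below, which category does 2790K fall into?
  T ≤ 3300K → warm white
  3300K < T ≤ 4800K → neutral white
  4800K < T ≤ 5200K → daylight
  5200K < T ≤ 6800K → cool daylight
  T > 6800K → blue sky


Temperature: 2790K
2790K ≤ 3300K → warm white
Classification: warm white


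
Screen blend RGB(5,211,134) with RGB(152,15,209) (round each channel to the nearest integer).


Screen: C = 255 - (255-A)×(255-B)/255, rounded to nearest integer
R: 255 - (255-5)×(255-152)/255 = 255 - 25750/255 ≈ 255 - 100.980 = 154.020 → 154
G: 255 - (255-211)×(255-15)/255 = 255 - 10560/255 ≈ 255 - 41.412 = 213.588 → 214
B: 255 - (255-134)×(255-209)/255 = 255 - 5566/255 ≈ 255 - 21.827 = 233.173 → 233
= RGB(154, 214, 233)


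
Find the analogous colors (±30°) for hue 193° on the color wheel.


Base hue: 193°
Left analog: (193 - 30) mod 360 = 163°
Right analog: (193 + 30) mod 360 = 223°
Analogous hues = 163° and 223°


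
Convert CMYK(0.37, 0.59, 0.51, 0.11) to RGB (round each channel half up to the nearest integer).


R = 255 × (1-C) × (1-K) = 255 × 0.63 × 0.89 = 142.9785 → 143
G = 255 × (1-M) × (1-K) = 255 × 0.41 × 0.89 = 93.0495 → 93
B = 255 × (1-Y) × (1-K) = 255 × 0.49 × 0.89 = 111.2055 → 111
= RGB(143, 93, 111)


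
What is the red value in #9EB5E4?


Color: #9EB5E4
R = 9E = 158
G = B5 = 181
B = E4 = 228
Red = 158


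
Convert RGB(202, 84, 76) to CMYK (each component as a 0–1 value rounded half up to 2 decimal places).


R'=202/255≈0.7922, G'=84/255≈0.3294, B'=76/255≈0.2980
K = 1 - max(R',G',B') = 1 - 202/255 = 53/255 = 0.20784… → 0.21
(1-R'-K)/(1-K) simplifies to (max-R)/max with max = 202:
C = (202-202)/202 = 0/202 = 0 → 0.00
M = (202-84)/202 = 118/202 = 0.58415… → 0.58
Y = (202-76)/202 = 126/202 = 0.62376… → 0.62
= CMYK(0.00, 0.58, 0.62, 0.21)


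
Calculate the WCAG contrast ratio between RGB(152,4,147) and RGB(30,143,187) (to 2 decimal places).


Linearize each sRGB channel c=v/255: c/12.92 if c ≤ 0.04045 else ((c+0.055)/1.055)^2.4
L = 0.2126×R_lin + 0.7152×G_lin + 0.0722×B_lin
Color 1 (152,4,147):
  R=152: 152/255≈0.5961 > 0.04045 → ((0.5961+0.055)/1.055)^2.4 ≈ 0.31399
  G=4: 4/255≈0.0157 ≤ 0.04045 → 0.0157/12.92 ≈ 0.00121
  B=147: 147/255≈0.5765 > 0.04045 → ((0.5765+0.055)/1.055)^2.4 ≈ 0.29177
  L1 = 0.2126×0.31399 + 0.7152×0.00121 + 0.0722×0.29177 ≈ 0.08869
Color 2 (30,143,187):
  R=30: 30/255≈0.1176 > 0.04045 → ((0.1176+0.055)/1.055)^2.4 ≈ 0.01298
  G=143: 143/255≈0.5608 > 0.04045 → ((0.5608+0.055)/1.055)^2.4 ≈ 0.27468
  B=187: 187/255≈0.7333 > 0.04045 → ((0.7333+0.055)/1.055)^2.4 ≈ 0.49693
  L2 = 0.2126×0.01298 + 0.7152×0.27468 + 0.0722×0.49693 ≈ 0.23509
Lighter = 0.23509, Darker = 0.08869
Ratio = (L_lighter + 0.05) / (L_darker + 0.05)
Ratio = (0.23509 + 0.05) / (0.08869 + 0.05) = 0.28509 / 0.13869 ≈ 2.0556
Ratio ≈ 2.06:1


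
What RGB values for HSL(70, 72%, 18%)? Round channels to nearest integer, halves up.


H=70°, S=0.72, L=0.18
C = (1-|2L-1|)×S = (1-|-0.64|)×0.72 = 0.2592
H' = H/60 = 70/60 ≈ 1.1667; X = C×(1-|H' mod 2 - 1|) = 0.216
m = L - C/2 = 0.18 - 0.1296 = 0.0504
Sector ⌊H'⌋ = 1 → (R',G',B') = (0.216, 0.2592, 0.0)
RGB = ((R'+m)×255, (G'+m)×255, (B'+m)×255) = (67.932, 78.948, 12.852)
Round half up → RGB(68, 79, 13)


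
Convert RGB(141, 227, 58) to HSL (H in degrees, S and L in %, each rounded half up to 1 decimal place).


Normalize: R'=141/255≈0.5529, G'=227/255≈0.8902, B'=58/255≈0.2275
Max=227/255, Min=58/255, Δ=Max-Min=169/255
L = (Max+Min)/2 = (227+58)/510 = 285/510 = 0.55882… → L = 55.9%
L > 0.5 → S = Δ/(2-Max-Min) = 169/(510-227-58) = 169/225 = 0.75111… → S = 75.1%
(the 1/255 factors cancel in S and H, so raw channel differences can be used)
Max is G' → H = 60 × ((B-R)/Δ + 2) = 60 × ((58-141)/169 + 2)
  -83/169 + 2 = -0.4911… + 2 = 1.5088…
  H = 60 × 1.5088… = 90.532…° → H = 90.5°
= HSL(90.5°, 75.1%, 55.9%)


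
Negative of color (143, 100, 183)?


Invert: (255-R, 255-G, 255-B)
R: 255-143 = 112
G: 255-100 = 155
B: 255-183 = 72
= RGB(112, 155, 72)


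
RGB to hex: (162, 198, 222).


R = 162 → A2 (hex)
G = 198 → C6 (hex)
B = 222 → DE (hex)
Hex = #A2C6DE


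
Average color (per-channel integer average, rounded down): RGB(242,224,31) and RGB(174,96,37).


Midpoint: each channel = ⌊(C₁+C₂)/2⌋
R: ⌊(242+174)/2⌋ = 208
G: ⌊(224+96)/2⌋ = 160
B: ⌊(31+37)/2⌋ = 34
= RGB(208, 160, 34)


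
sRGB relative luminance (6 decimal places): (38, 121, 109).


Linearize each channel (sRGB transfer function): c = v/255; c_lin = c/12.92 if c ≤ 0.04045, else ((c+0.055)/1.055)^2.4
  R: 38/255 ≈ 0.149020 > 0.04045 → ((0.149020+0.055)/1.055)^2.4 ≈ 0.019382
  G: 121/255 ≈ 0.474510 > 0.04045 → ((0.474510+0.055)/1.055)^2.4 ≈ 0.191202
  B: 109/255 ≈ 0.427451 > 0.04045 → ((0.427451+0.055)/1.055)^2.4 ≈ 0.152926
R_lin = 0.019382, G_lin = 0.191202, B_lin = 0.152926
L = 0.2126×R + 0.7152×G + 0.0722×B
L = 0.2126×0.019382 + 0.7152×0.191202 + 0.0722×0.152926
L ≈ 0.151909


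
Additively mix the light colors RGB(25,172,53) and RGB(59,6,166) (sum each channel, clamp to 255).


Additive: each channel = min(255, C₁+C₂)
R: 25+59 = 84 → 84
G: 172+6 = 178 → 178
B: 53+166 = 219 → 219
= RGB(84, 178, 219)


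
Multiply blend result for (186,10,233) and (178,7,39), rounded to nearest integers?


Multiply: C = A×B/255, rounded to nearest integer
R: 186×178/255 = 33108/255 ≈ 129.835 → 130
G: 10×7/255 = 70/255 ≈ 0.275 → 0
B: 233×39/255 = 9087/255 ≈ 35.635 → 36
= RGB(130, 0, 36)


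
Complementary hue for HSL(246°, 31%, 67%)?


Complement = opposite side of color wheel = hue + 180°
H' = (246 + 180) mod 360 = 66°
S and L unchanged.
= HSL(66°, 31%, 67%)


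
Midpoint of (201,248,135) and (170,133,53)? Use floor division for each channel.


Midpoint: each channel = ⌊(C₁+C₂)/2⌋
R: ⌊(201+170)/2⌋ = 185
G: ⌊(248+133)/2⌋ = 190
B: ⌊(135+53)/2⌋ = 94
= RGB(185, 190, 94)


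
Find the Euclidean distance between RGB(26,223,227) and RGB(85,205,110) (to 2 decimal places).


d = √[(R₁-R₂)² + (G₁-G₂)² + (B₁-B₂)²]
d = √[(26-85)² + (223-205)² + (227-110)²]
d = √[3481 + 324 + 13689]
d = √17494
d ≈ 132.26


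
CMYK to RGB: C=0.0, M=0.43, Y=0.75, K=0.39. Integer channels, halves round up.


R = 255 × (1-C) × (1-K) = 255 × 1.00 × 0.61 = 155.55 → 156
G = 255 × (1-M) × (1-K) = 255 × 0.57 × 0.61 = 88.6635 → 89
B = 255 × (1-Y) × (1-K) = 255 × 0.25 × 0.61 = 38.8875 → 39
= RGB(156, 89, 39)


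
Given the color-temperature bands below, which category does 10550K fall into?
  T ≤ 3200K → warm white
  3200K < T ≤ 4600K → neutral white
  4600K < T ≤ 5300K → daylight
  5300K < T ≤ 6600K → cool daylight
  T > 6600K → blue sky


Temperature: 10550K
10550K > 6600K → blue sky
Classification: blue sky


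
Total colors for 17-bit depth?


Colors = 2^bits = 2^17
= 131,072 colors


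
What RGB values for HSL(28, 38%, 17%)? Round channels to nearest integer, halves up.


H=28°, S=0.38, L=0.17
C = (1-|2L-1|)×S = (1-|-0.66|)×0.38 = 0.1292
H' = H/60 = 28/60 ≈ 0.4667; X = C×(1-|H' mod 2 - 1|) ≈ 0.0603
m = L - C/2 = 0.17 - 0.0646 = 0.1054
Sector ⌊H'⌋ = 0 → (R',G',B') = (0.1292, ≈0.0603, 0.0)
RGB = ((R'+m)×255, (G'+m)×255, (B'+m)×255) = (59.823, 42.2518, 26.877)
Round half up → RGB(60, 42, 27)


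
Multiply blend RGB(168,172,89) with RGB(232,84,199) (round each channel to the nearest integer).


Multiply: C = A×B/255, rounded to nearest integer
R: 168×232/255 = 38976/255 ≈ 152.847 → 153
G: 172×84/255 = 14448/255 ≈ 56.659 → 57
B: 89×199/255 = 17711/255 ≈ 69.455 → 69
= RGB(153, 57, 69)


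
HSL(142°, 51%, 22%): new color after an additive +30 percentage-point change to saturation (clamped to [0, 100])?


Original S = 51%
Adjustment = +30 percentage points
New S = 51 + (30) = 81
Clamp to [0, 100] → 81
= HSL(142°, 81%, 22%)


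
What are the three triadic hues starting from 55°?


Triadic: equally spaced at 120° intervals
H1 = 55°
H2 = (55 + 120) mod 360 = 175°
H3 = (55 + 240) mod 360 = 295°
Triadic = 55°, 175°, 295°


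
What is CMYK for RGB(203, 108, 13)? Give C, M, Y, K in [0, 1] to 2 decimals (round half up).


R'=203/255≈0.7961, G'=108/255≈0.4235, B'=13/255≈0.0510
K = 1 - max(R',G',B') = 1 - 203/255 = 52/255 = 0.20392… → 0.20
(1-R'-K)/(1-K) simplifies to (max-R)/max with max = 203:
C = (203-203)/203 = 0/203 = 0 → 0.00
M = (203-108)/203 = 95/203 = 0.46798… → 0.47
Y = (203-13)/203 = 190/203 = 0.93596… → 0.94
= CMYK(0.00, 0.47, 0.94, 0.20)


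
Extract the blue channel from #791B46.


Color: #791B46
R = 79 = 121
G = 1B = 27
B = 46 = 70
Blue = 70


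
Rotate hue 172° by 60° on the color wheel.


New hue = (H + rotation) mod 360
New hue = (172 + 60) mod 360
= 232 mod 360
= 232°


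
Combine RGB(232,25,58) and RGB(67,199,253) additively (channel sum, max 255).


Additive: each channel = min(255, C₁+C₂)
R: 232+67 = 299 → 255
G: 25+199 = 224 → 224
B: 58+253 = 311 → 255
= RGB(255, 224, 255)


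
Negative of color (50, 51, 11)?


Invert: (255-R, 255-G, 255-B)
R: 255-50 = 205
G: 255-51 = 204
B: 255-11 = 244
= RGB(205, 204, 244)
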